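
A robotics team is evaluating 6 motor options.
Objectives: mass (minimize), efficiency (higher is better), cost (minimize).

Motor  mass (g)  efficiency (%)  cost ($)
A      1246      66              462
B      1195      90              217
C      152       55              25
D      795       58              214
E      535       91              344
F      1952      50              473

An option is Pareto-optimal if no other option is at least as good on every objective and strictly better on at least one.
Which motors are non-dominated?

B, C, D, E

A: dominated by B (mass 1195≤1246, efficiency 90≥66, cost 217≤462).
B: not dominated.
C: not dominated (best mass).
D: not dominated.
E: not dominated (best efficiency).
F: dominated by A (mass 1246≤1952, efficiency 66≥50, cost 462≤473).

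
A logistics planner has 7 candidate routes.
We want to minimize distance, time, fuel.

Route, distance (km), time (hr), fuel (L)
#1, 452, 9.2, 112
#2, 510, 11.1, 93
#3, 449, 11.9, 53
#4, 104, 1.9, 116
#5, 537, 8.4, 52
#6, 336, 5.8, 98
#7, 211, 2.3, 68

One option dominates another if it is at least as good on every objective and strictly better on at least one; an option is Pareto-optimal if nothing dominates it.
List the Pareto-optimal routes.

#1: dominated by #6 (distance 336≤452, time 5.8≤9.2, fuel 98≤112).
#2: dominated by #7 (distance 211≤510, time 2.3≤11.1, fuel 68≤93).
#3: not dominated.
#4: not dominated (best distance).
#5: not dominated (best fuel).
#6: dominated by #7 (distance 211≤336, time 2.3≤5.8, fuel 68≤98).
#7: not dominated.

#3, #4, #5, #7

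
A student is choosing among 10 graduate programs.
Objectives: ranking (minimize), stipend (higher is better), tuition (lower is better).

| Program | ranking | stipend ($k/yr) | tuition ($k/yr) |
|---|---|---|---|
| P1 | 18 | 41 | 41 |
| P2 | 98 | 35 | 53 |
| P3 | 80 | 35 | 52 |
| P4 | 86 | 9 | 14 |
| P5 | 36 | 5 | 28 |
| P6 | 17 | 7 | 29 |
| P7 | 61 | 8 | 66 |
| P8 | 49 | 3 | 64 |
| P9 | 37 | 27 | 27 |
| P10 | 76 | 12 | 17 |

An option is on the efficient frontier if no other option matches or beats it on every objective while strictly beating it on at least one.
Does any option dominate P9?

No

P1: worse on tuition (41 vs 27).
P2: worse on ranking (98 vs 37).
P3: worse on ranking (80 vs 37).
P4: worse on ranking (86 vs 37).
P5: worse on stipend (5 vs 27).
P6: worse on stipend (7 vs 27).
P7: worse on ranking (61 vs 37).
P8: worse on ranking (49 vs 37).
P10: worse on ranking (76 vs 37).
No option is at least as good as P9 on every objective and strictly better on one.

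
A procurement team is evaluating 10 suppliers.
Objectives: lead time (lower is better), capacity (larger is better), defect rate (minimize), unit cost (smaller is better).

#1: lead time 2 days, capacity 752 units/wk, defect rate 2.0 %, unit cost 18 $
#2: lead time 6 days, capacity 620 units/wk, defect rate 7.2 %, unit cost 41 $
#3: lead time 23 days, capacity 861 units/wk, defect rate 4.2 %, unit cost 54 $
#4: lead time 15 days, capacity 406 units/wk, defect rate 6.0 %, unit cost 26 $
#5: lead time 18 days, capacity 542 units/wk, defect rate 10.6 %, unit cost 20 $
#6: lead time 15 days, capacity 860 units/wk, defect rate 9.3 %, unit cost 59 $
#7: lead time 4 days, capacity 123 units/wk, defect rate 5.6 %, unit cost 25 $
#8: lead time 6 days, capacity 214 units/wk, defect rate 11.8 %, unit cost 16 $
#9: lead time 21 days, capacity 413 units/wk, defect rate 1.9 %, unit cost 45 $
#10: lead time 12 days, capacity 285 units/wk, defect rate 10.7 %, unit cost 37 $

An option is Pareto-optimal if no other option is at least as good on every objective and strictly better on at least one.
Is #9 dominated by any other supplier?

#1: worse on defect rate (2.0 vs 1.9).
#2: worse on defect rate (7.2 vs 1.9).
#3: worse on lead time (23 vs 21).
#4: worse on capacity (406 vs 413).
#5: worse on defect rate (10.6 vs 1.9).
#6: worse on defect rate (9.3 vs 1.9).
#7: worse on capacity (123 vs 413).
#8: worse on capacity (214 vs 413).
#10: worse on capacity (285 vs 413).
No option is at least as good as #9 on every objective and strictly better on one.

No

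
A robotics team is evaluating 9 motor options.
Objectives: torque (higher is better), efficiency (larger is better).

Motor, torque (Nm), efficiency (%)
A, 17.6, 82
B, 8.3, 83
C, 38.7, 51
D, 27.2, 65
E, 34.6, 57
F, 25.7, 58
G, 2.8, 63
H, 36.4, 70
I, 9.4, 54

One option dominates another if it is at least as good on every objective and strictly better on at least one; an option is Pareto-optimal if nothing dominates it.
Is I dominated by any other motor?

A vs I: torque 17.6≥9.4, efficiency 82≥54 — A is at least as good on every objective and strictly better on at least one, so A dominates I.

Yes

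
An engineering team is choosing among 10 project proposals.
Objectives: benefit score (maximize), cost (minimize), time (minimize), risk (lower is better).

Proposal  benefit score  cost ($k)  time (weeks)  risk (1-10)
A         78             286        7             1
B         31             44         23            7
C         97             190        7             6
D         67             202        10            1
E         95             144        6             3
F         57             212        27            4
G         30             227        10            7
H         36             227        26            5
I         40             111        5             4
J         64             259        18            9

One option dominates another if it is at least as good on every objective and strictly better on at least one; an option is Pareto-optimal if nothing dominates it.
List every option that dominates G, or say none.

C: benefit score 97≥30, cost 190≤227, time 7≤10, risk 6≤7 — dominates G.
D: benefit score 67≥30, cost 202≤227, time 10≤10, risk 1≤7 — dominates G.
E: benefit score 95≥30, cost 144≤227, time 6≤10, risk 3≤7 — dominates G.
I: benefit score 40≥30, cost 111≤227, time 5≤10, risk 4≤7 — dominates G.
Others (A, B, F, H, J) are each worse than G on at least one objective.

C, D, E, I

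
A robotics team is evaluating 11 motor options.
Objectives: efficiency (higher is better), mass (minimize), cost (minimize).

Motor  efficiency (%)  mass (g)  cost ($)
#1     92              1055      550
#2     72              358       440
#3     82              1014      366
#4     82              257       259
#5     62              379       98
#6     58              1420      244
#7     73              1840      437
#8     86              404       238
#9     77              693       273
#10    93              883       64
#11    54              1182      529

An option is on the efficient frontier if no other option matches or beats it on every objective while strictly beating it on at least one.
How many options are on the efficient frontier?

4

#1: dominated by #10 (efficiency 93≥92, mass 883≤1055, cost 64≤550).
#2: dominated by #4 (efficiency 82≥72, mass 257≤358, cost 259≤440).
#3: dominated by #4 (efficiency 82≥82, mass 257≤1014, cost 259≤366).
#4: not dominated (best mass).
#5: not dominated.
#6: dominated by #5 (efficiency 62≥58, mass 379≤1420, cost 98≤244).
#7: dominated by #3 (efficiency 82≥73, mass 1014≤1840, cost 366≤437).
#8: not dominated.
#9: dominated by #4 (efficiency 82≥77, mass 257≤693, cost 259≤273).
#10: not dominated (best efficiency).
#11: dominated by #2 (efficiency 72≥54, mass 358≤1182, cost 440≤529).
Pareto-optimal: #4, #5, #8, #10 → 4.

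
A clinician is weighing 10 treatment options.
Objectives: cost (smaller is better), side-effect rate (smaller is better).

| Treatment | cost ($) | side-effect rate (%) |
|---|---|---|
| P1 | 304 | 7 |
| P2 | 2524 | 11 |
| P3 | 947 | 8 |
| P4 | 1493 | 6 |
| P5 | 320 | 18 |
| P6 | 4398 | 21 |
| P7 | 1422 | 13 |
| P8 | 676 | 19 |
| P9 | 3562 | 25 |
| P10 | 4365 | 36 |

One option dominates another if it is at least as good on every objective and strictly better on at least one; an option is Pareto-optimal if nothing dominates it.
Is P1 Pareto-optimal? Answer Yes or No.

P2: worse on cost (2524 vs 304).
P3: worse on cost (947 vs 304).
P4: worse on cost (1493 vs 304).
P5: worse on cost (320 vs 304).
P6: worse on cost (4398 vs 304).
P7: worse on cost (1422 vs 304).
P8: worse on cost (676 vs 304).
P9: worse on cost (3562 vs 304).
P10: worse on cost (4365 vs 304).
No option is at least as good as P1 on every objective and strictly better on one.

Yes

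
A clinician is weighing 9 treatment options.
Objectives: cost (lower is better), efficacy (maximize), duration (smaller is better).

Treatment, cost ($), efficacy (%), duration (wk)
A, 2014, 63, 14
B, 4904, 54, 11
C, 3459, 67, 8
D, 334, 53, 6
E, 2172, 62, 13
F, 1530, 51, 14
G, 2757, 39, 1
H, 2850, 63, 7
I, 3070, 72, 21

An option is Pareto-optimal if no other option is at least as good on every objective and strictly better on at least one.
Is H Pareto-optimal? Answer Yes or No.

Yes

A: worse on duration (14 vs 7).
B: worse on cost (4904 vs 2850).
C: worse on cost (3459 vs 2850).
D: worse on efficacy (53 vs 63).
E: worse on efficacy (62 vs 63).
F: worse on efficacy (51 vs 63).
G: worse on efficacy (39 vs 63).
I: worse on cost (3070 vs 2850).
No option is at least as good as H on every objective and strictly better on one.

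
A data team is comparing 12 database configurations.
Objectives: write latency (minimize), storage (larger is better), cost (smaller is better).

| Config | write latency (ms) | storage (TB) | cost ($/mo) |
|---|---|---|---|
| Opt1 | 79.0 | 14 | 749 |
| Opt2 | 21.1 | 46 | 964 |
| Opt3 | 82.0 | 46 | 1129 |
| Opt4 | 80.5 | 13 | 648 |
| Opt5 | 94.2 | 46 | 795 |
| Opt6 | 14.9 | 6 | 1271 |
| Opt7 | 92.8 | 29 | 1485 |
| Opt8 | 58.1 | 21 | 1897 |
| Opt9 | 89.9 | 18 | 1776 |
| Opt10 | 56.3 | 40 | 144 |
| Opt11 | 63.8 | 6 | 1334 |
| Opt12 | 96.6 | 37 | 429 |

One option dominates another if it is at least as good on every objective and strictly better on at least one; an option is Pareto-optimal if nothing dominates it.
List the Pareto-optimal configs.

Opt1: dominated by Opt10 (write latency 56.3≤79.0, storage 40≥14, cost 144≤749).
Opt2: not dominated.
Opt3: dominated by Opt2 (write latency 21.1≤82.0, storage 46≥46, cost 964≤1129).
Opt4: dominated by Opt10 (write latency 56.3≤80.5, storage 40≥13, cost 144≤648).
Opt5: not dominated.
Opt6: not dominated (best write latency).
Opt7: dominated by Opt2 (write latency 21.1≤92.8, storage 46≥29, cost 964≤1485).
Opt8: dominated by Opt2 (write latency 21.1≤58.1, storage 46≥21, cost 964≤1897).
Opt9: dominated by Opt2 (write latency 21.1≤89.9, storage 46≥18, cost 964≤1776).
Opt10: not dominated (best cost).
Opt11: dominated by Opt2 (write latency 21.1≤63.8, storage 46≥6, cost 964≤1334).
Opt12: dominated by Opt10 (write latency 56.3≤96.6, storage 40≥37, cost 144≤429).

Opt2, Opt5, Opt6, Opt10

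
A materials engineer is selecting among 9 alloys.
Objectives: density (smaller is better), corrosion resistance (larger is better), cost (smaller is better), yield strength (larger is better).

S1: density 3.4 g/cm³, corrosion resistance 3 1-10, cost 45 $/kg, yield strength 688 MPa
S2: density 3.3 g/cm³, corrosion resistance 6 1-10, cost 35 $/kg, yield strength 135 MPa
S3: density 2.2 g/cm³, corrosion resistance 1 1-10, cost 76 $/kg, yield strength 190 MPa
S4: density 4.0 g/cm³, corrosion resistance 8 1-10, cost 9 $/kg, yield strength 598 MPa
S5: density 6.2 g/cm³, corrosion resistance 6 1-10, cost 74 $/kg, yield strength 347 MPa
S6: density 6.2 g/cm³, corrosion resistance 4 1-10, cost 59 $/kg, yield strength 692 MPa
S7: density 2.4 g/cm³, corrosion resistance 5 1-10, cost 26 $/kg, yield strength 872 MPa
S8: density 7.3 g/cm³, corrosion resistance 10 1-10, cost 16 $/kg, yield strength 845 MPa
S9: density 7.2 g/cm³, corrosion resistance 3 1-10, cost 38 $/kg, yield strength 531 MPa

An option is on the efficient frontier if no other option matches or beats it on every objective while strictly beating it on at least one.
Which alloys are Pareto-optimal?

S1: dominated by S7 (density 2.4≤3.4, corrosion resistance 5≥3, cost 26≤45, yield strength 872≥688).
S2: not dominated.
S3: not dominated (best density).
S4: not dominated (best cost).
S5: dominated by S4 (density 4.0≤6.2, corrosion resistance 8≥6, cost 9≤74, yield strength 598≥347).
S6: dominated by S7 (density 2.4≤6.2, corrosion resistance 5≥4, cost 26≤59, yield strength 872≥692).
S7: not dominated (best yield strength).
S8: not dominated (best corrosion resistance).
S9: dominated by S4 (density 4.0≤7.2, corrosion resistance 8≥3, cost 9≤38, yield strength 598≥531).

S2, S3, S4, S7, S8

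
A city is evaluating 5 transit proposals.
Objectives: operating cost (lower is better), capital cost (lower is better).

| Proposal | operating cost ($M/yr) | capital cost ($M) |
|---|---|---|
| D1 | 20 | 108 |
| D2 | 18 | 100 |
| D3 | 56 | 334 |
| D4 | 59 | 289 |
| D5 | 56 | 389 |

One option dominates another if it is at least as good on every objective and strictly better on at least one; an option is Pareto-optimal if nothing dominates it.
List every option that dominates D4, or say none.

D1: operating cost 20≤59, capital cost 108≤289 — dominates D4.
D2: operating cost 18≤59, capital cost 100≤289 — dominates D4.
Others (D3, D5) are each worse than D4 on at least one objective.

D1, D2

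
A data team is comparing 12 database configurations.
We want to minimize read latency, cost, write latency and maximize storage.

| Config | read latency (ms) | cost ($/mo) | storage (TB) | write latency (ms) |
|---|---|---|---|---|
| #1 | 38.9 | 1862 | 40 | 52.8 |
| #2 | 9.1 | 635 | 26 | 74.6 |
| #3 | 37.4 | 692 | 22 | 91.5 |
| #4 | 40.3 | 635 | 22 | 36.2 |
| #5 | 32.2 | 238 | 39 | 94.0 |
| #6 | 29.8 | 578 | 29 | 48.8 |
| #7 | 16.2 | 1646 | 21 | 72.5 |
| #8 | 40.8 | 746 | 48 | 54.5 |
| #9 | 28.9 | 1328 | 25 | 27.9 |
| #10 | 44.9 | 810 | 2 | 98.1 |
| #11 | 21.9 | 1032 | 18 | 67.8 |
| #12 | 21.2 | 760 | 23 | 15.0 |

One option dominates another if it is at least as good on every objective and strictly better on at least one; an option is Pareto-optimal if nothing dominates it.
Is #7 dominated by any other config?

#1: worse on read latency (38.9 vs 16.2).
#2: worse on write latency (74.6 vs 72.5).
#3: worse on read latency (37.4 vs 16.2).
#4: worse on read latency (40.3 vs 16.2).
#5: worse on read latency (32.2 vs 16.2).
#6: worse on read latency (29.8 vs 16.2).
#8: worse on read latency (40.8 vs 16.2).
#9: worse on read latency (28.9 vs 16.2).
#10: worse on read latency (44.9 vs 16.2).
#11: worse on read latency (21.9 vs 16.2).
#12: worse on read latency (21.2 vs 16.2).
No option is at least as good as #7 on every objective and strictly better on one.

No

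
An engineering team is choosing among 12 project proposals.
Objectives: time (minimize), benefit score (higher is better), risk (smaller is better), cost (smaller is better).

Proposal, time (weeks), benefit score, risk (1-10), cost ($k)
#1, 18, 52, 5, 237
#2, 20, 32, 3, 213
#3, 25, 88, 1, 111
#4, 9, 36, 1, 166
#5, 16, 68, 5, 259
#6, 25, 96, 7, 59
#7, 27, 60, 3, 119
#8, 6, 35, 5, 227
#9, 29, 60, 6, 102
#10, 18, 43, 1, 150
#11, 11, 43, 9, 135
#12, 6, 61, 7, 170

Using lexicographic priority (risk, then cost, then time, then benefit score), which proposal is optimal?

First minimize risk: best is 1, kept {#3, #4, #10}.
Then minimize cost: best is 111, kept {#3}.

#3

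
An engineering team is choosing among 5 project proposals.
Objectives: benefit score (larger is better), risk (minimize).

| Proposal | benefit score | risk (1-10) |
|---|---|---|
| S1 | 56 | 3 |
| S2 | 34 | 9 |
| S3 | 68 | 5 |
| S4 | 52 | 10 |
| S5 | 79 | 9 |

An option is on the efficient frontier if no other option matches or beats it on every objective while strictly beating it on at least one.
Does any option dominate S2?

Yes

S1 vs S2: benefit score 56≥34, risk 3≤9 — S1 is at least as good on every objective and strictly better on at least one, so S1 dominates S2.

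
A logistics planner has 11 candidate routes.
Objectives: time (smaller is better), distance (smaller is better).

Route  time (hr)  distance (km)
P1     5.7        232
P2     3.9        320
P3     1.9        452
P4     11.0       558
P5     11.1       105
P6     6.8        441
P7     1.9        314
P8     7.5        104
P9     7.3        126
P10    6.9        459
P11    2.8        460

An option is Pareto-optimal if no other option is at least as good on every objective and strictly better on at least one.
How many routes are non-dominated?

4

P1: not dominated.
P2: dominated by P7 (time 1.9≤3.9, distance 314≤320).
P3: dominated by P7 (time 1.9≤1.9, distance 314≤452).
P4: dominated by P1 (time 5.7≤11.0, distance 232≤558).
P5: dominated by P8 (time 7.5≤11.1, distance 104≤105).
P6: dominated by P1 (time 5.7≤6.8, distance 232≤441).
P7: not dominated.
P8: not dominated (best distance).
P9: not dominated.
P10: dominated by P1 (time 5.7≤6.9, distance 232≤459).
P11: dominated by P3 (time 1.9≤2.8, distance 452≤460).
Pareto-optimal: P1, P7, P8, P9 → 4.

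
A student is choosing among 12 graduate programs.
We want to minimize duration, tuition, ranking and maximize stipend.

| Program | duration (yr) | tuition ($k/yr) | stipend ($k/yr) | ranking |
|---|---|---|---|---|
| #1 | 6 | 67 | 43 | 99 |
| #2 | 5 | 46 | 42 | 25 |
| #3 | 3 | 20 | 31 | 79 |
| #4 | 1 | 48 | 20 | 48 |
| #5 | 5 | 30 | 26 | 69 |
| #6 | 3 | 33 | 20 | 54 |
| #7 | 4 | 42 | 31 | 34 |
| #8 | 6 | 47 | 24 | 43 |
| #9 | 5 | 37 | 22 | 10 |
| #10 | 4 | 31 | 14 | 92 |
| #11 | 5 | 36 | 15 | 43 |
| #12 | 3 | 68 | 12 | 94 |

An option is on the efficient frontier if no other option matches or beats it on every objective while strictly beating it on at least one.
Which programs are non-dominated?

#1: not dominated (best stipend).
#2: not dominated.
#3: not dominated (best tuition).
#4: not dominated (best duration).
#5: not dominated.
#6: not dominated.
#7: not dominated.
#8: dominated by #2 (duration 5≤6, tuition 46≤47, stipend 42≥24, ranking 25≤43).
#9: not dominated (best ranking).
#10: dominated by #3 (duration 3≤4, tuition 20≤31, stipend 31≥14, ranking 79≤92).
#11: not dominated.
#12: dominated by #3 (duration 3≤3, tuition 20≤68, stipend 31≥12, ranking 79≤94).

#1, #2, #3, #4, #5, #6, #7, #9, #11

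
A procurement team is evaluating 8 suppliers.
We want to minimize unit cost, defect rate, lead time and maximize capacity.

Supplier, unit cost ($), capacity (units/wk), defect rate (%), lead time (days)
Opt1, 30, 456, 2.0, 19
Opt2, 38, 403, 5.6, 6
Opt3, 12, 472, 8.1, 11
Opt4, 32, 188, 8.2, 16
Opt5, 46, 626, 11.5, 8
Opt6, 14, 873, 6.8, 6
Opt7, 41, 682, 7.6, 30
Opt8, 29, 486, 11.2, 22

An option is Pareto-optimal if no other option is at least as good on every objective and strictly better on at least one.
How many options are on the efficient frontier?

Opt1: not dominated (best defect rate).
Opt2: not dominated.
Opt3: not dominated (best unit cost).
Opt4: dominated by Opt3 (unit cost 12≤32, capacity 472≥188, defect rate 8.1≤8.2, lead time 11≤16).
Opt5: dominated by Opt6 (unit cost 14≤46, capacity 873≥626, defect rate 6.8≤11.5, lead time 6≤8).
Opt6: not dominated (best capacity).
Opt7: dominated by Opt6 (unit cost 14≤41, capacity 873≥682, defect rate 6.8≤7.6, lead time 6≤30).
Opt8: dominated by Opt6 (unit cost 14≤29, capacity 873≥486, defect rate 6.8≤11.2, lead time 6≤22).
Pareto-optimal: Opt1, Opt2, Opt3, Opt6 → 4.

4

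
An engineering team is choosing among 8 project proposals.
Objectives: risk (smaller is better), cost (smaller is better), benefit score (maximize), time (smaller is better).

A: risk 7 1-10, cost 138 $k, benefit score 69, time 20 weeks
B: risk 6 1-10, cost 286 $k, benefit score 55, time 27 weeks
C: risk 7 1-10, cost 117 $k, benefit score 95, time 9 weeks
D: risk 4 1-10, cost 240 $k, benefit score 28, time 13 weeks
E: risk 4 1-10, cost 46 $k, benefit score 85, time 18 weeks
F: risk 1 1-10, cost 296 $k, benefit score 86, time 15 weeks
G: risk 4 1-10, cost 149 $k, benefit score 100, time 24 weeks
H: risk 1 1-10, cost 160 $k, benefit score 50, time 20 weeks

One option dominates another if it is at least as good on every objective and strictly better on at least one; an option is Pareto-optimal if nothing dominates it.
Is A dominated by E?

Yes

E vs A: risk 4≤7, cost 46≤138, benefit score 85≥69, time 18≤20 — E is at least as good on every objective with at least one strict improvement.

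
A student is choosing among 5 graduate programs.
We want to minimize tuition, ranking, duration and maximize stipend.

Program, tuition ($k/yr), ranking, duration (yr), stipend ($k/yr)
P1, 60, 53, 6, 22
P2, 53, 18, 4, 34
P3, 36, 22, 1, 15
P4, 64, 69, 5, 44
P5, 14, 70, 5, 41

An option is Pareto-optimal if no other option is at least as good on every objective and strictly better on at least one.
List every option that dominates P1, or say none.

P2

P2: tuition 53≤60, ranking 18≤53, duration 4≤6, stipend 34≥22 — dominates P1.
Others (P3, P4, P5) are each worse than P1 on at least one objective.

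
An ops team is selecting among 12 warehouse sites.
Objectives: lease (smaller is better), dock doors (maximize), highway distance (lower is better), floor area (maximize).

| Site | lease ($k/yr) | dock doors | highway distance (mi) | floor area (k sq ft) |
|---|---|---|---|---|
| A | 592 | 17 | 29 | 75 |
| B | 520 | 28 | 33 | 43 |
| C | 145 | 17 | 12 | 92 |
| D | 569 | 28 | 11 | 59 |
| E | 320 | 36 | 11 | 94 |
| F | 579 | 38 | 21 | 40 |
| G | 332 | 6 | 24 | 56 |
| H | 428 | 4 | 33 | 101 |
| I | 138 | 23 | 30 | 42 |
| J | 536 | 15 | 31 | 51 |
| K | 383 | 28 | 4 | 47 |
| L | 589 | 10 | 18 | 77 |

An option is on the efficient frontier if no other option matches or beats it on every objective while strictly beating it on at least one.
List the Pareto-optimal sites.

A: dominated by C (lease 145≤592, dock doors 17≥17, highway distance 12≤29, floor area 92≥75).
B: dominated by E (lease 320≤520, dock doors 36≥28, highway distance 11≤33, floor area 94≥43).
C: not dominated.
D: dominated by E (lease 320≤569, dock doors 36≥28, highway distance 11≤11, floor area 94≥59).
E: not dominated.
F: not dominated (best dock doors).
G: dominated by C (lease 145≤332, dock doors 17≥6, highway distance 12≤24, floor area 92≥56).
H: not dominated (best floor area).
I: not dominated (best lease).
J: dominated by C (lease 145≤536, dock doors 17≥15, highway distance 12≤31, floor area 92≥51).
K: not dominated (best highway distance).
L: dominated by C (lease 145≤589, dock doors 17≥10, highway distance 12≤18, floor area 92≥77).

C, E, F, H, I, K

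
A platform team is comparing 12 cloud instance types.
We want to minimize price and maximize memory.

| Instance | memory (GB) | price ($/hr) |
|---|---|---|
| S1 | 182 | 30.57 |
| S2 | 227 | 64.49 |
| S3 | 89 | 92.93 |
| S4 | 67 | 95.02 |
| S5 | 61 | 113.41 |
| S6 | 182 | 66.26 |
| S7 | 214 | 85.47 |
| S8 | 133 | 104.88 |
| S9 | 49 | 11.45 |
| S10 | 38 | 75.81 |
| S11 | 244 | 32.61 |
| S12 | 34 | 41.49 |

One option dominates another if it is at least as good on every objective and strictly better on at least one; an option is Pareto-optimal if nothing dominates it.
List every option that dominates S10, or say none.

S1, S2, S6, S9, S11

S1: memory 182≥38, price 30.57≤75.81 — dominates S10.
S2: memory 227≥38, price 64.49≤75.81 — dominates S10.
S6: memory 182≥38, price 66.26≤75.81 — dominates S10.
S9: memory 49≥38, price 11.45≤75.81 — dominates S10.
S11: memory 244≥38, price 32.61≤75.81 — dominates S10.
Others (S3, S4, S5, S7, S8, S12) are each worse than S10 on at least one objective.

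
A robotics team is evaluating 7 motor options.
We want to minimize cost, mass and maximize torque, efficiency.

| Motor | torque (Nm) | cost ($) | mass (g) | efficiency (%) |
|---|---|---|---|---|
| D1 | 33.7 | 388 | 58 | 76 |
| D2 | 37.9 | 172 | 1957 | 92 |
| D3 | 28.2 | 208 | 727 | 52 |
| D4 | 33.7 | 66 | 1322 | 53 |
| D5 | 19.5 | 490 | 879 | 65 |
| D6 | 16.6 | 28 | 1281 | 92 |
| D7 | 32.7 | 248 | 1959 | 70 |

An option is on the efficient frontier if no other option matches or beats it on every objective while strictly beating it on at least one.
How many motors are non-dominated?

5

D1: not dominated (best mass).
D2: not dominated (best torque).
D3: not dominated.
D4: not dominated.
D5: dominated by D1 (torque 33.7≥19.5, cost 388≤490, mass 58≤879, efficiency 76≥65).
D6: not dominated (best cost).
D7: dominated by D2 (torque 37.9≥32.7, cost 172≤248, mass 1957≤1959, efficiency 92≥70).
Pareto-optimal: D1, D2, D3, D4, D6 → 5.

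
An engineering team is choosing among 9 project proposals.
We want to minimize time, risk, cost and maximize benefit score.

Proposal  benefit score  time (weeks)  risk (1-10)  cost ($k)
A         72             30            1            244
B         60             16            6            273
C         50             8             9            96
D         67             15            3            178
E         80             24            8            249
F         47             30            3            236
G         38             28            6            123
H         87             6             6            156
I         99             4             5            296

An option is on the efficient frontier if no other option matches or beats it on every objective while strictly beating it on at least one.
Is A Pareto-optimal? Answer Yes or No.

B: worse on benefit score (60 vs 72).
C: worse on benefit score (50 vs 72).
D: worse on benefit score (67 vs 72).
E: worse on risk (8 vs 1).
F: worse on benefit score (47 vs 72).
G: worse on benefit score (38 vs 72).
H: worse on risk (6 vs 1).
I: worse on risk (5 vs 1).
No option is at least as good as A on every objective and strictly better on one.

Yes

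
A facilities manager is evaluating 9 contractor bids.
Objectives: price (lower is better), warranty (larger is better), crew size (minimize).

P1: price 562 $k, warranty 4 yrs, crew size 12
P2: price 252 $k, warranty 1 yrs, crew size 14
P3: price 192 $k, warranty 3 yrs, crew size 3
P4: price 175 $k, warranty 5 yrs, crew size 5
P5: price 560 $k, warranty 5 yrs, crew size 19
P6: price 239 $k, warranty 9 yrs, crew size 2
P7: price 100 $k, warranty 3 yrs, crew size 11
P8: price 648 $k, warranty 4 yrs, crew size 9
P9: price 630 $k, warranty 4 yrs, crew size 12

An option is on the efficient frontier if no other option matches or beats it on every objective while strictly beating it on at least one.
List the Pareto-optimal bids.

P3, P4, P6, P7

P1: dominated by P4 (price 175≤562, warranty 5≥4, crew size 5≤12).
P2: dominated by P3 (price 192≤252, warranty 3≥1, crew size 3≤14).
P3: not dominated.
P4: not dominated.
P5: dominated by P4 (price 175≤560, warranty 5≥5, crew size 5≤19).
P6: not dominated (best warranty).
P7: not dominated (best price).
P8: dominated by P4 (price 175≤648, warranty 5≥4, crew size 5≤9).
P9: dominated by P1 (price 562≤630, warranty 4≥4, crew size 12≤12).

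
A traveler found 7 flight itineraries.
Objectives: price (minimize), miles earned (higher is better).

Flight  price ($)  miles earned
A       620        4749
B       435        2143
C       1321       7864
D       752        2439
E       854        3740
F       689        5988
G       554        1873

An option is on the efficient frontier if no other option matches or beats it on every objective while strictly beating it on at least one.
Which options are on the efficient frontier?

A, B, C, F

A: not dominated.
B: not dominated (best price).
C: not dominated (best miles earned).
D: dominated by A (price 620≤752, miles earned 4749≥2439).
E: dominated by A (price 620≤854, miles earned 4749≥3740).
F: not dominated.
G: dominated by B (price 435≤554, miles earned 2143≥1873).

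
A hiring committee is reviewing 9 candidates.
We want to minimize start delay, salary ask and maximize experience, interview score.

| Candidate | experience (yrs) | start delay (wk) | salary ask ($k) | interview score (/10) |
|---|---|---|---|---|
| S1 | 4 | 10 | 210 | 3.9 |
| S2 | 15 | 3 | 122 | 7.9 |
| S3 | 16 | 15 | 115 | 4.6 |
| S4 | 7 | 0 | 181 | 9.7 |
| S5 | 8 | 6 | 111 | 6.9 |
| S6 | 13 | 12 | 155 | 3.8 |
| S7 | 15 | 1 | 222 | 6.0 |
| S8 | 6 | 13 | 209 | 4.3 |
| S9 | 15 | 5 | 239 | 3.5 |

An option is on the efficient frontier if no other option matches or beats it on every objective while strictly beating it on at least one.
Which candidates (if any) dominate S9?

S2, S7

S2: experience 15≥15, start delay 3≤5, salary ask 122≤239, interview score 7.9≥3.5 — dominates S9.
S7: experience 15≥15, start delay 1≤5, salary ask 222≤239, interview score 6.0≥3.5 — dominates S9.
Others (S1, S3, S4, S5, S6, S8) are each worse than S9 on at least one objective.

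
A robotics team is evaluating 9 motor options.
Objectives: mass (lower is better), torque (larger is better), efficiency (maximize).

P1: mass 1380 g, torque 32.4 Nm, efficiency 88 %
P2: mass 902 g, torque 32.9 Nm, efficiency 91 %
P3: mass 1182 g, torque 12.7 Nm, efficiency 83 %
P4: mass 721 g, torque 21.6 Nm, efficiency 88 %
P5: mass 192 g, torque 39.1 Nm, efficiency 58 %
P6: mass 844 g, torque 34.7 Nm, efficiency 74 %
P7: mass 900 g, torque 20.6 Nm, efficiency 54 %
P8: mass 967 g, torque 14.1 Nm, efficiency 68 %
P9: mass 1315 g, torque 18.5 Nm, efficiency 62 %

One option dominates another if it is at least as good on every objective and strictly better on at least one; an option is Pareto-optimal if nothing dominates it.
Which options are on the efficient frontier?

P2, P4, P5, P6

P1: dominated by P2 (mass 902≤1380, torque 32.9≥32.4, efficiency 91≥88).
P2: not dominated (best efficiency).
P3: dominated by P2 (mass 902≤1182, torque 32.9≥12.7, efficiency 91≥83).
P4: not dominated.
P5: not dominated (best mass).
P6: not dominated.
P7: dominated by P4 (mass 721≤900, torque 21.6≥20.6, efficiency 88≥54).
P8: dominated by P2 (mass 902≤967, torque 32.9≥14.1, efficiency 91≥68).
P9: dominated by P2 (mass 902≤1315, torque 32.9≥18.5, efficiency 91≥62).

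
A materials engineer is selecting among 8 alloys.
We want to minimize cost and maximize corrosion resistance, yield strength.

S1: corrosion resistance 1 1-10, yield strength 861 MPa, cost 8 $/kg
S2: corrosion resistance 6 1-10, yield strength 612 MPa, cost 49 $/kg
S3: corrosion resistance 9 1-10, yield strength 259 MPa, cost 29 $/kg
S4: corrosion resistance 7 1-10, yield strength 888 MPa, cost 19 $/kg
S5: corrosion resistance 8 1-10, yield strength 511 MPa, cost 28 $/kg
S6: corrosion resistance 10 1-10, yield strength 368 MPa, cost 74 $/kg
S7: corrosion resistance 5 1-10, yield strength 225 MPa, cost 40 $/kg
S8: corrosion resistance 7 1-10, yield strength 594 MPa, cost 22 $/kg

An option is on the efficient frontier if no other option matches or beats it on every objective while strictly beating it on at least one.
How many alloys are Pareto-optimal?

S1: not dominated (best cost).
S2: dominated by S4 (corrosion resistance 7≥6, yield strength 888≥612, cost 19≤49).
S3: not dominated.
S4: not dominated (best yield strength).
S5: not dominated.
S6: not dominated (best corrosion resistance).
S7: dominated by S3 (corrosion resistance 9≥5, yield strength 259≥225, cost 29≤40).
S8: dominated by S4 (corrosion resistance 7≥7, yield strength 888≥594, cost 19≤22).
Pareto-optimal: S1, S3, S4, S5, S6 → 5.

5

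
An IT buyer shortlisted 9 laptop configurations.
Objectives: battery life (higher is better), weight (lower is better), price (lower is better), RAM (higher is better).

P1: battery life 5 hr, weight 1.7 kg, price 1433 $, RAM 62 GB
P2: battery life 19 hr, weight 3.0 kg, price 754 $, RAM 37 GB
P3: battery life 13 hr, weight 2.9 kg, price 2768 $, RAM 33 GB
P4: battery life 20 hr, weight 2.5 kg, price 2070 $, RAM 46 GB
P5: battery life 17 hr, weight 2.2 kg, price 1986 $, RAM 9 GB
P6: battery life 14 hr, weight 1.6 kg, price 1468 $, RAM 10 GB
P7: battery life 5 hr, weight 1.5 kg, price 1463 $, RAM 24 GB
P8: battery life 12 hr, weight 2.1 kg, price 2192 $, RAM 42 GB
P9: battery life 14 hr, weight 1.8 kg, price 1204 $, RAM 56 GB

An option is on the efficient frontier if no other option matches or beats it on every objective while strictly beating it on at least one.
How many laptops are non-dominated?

P1: not dominated (best RAM).
P2: not dominated (best price).
P3: dominated by P4 (battery life 20≥13, weight 2.5≤2.9, price 2070≤2768, RAM 46≥33).
P4: not dominated (best battery life).
P5: not dominated.
P6: not dominated.
P7: not dominated (best weight).
P8: dominated by P9 (battery life 14≥12, weight 1.8≤2.1, price 1204≤2192, RAM 56≥42).
P9: not dominated.
Pareto-optimal: P1, P2, P4, P5, P6, P7, P9 → 7.

7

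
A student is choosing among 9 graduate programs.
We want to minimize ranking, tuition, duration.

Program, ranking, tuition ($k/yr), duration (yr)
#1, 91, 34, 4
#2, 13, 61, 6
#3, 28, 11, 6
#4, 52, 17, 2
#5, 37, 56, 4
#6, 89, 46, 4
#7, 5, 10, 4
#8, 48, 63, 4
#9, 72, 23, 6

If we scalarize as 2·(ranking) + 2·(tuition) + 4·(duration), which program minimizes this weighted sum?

#1: 2·91 + 2·34 + 4·4 = 266
#2: 2·13 + 2·61 + 4·6 = 172
#3: 2·28 + 2·11 + 4·6 = 102
#4: 2·52 + 2·17 + 4·2 = 146
#5: 2·37 + 2·56 + 4·4 = 202
#6: 2·89 + 2·46 + 4·4 = 286
#7: 2·5 + 2·10 + 4·4 = 46
#8: 2·48 + 2·63 + 4·4 = 238
#9: 2·72 + 2·23 + 4·6 = 214
Lowest: #7 at 46.

#7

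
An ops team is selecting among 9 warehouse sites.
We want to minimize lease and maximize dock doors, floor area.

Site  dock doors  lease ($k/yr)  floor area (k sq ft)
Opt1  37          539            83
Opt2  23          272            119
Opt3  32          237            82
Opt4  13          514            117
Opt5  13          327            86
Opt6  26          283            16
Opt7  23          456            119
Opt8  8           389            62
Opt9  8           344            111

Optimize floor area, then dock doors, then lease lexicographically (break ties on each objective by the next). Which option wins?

Opt2

First maximize floor area: best is 119, kept {Opt2, Opt7}.
Then maximize dock doors: best is 23, kept {Opt2, Opt7}.
Then minimize lease: best is 272, kept {Opt2}.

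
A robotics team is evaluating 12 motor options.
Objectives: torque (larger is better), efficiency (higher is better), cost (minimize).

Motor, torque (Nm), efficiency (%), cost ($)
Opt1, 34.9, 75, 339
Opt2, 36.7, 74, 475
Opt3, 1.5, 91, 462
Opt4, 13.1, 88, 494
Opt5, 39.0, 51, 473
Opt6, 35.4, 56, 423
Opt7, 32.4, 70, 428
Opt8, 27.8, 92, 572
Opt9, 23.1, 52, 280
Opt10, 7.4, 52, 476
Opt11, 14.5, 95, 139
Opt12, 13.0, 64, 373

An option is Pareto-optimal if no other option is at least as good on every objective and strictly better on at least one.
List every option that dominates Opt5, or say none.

Opt1: worse on torque (34.9 vs 39.0).
Opt2: worse on torque (36.7 vs 39.0).
Opt3: worse on torque (1.5 vs 39.0).
Opt4: worse on torque (13.1 vs 39.0).
Opt6: worse on torque (35.4 vs 39.0).
Opt7: worse on torque (32.4 vs 39.0).
Opt8: worse on torque (27.8 vs 39.0).
Opt9: worse on torque (23.1 vs 39.0).
Opt10: worse on torque (7.4 vs 39.0).
Opt11: worse on torque (14.5 vs 39.0).
Opt12: worse on torque (13.0 vs 39.0).
No option dominates Opt5.

none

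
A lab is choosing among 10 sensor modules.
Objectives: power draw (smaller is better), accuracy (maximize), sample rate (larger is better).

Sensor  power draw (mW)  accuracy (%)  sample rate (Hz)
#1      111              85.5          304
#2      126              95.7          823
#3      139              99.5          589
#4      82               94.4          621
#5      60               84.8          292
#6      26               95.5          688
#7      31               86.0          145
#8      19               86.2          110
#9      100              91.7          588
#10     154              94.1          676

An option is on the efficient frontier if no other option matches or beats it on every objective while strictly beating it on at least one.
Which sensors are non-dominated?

#1: dominated by #4 (power draw 82≤111, accuracy 94.4≥85.5, sample rate 621≥304).
#2: not dominated (best sample rate).
#3: not dominated (best accuracy).
#4: dominated by #6 (power draw 26≤82, accuracy 95.5≥94.4, sample rate 688≥621).
#5: dominated by #6 (power draw 26≤60, accuracy 95.5≥84.8, sample rate 688≥292).
#6: not dominated.
#7: dominated by #6 (power draw 26≤31, accuracy 95.5≥86.0, sample rate 688≥145).
#8: not dominated (best power draw).
#9: dominated by #4 (power draw 82≤100, accuracy 94.4≥91.7, sample rate 621≥588).
#10: dominated by #2 (power draw 126≤154, accuracy 95.7≥94.1, sample rate 823≥676).

#2, #3, #6, #8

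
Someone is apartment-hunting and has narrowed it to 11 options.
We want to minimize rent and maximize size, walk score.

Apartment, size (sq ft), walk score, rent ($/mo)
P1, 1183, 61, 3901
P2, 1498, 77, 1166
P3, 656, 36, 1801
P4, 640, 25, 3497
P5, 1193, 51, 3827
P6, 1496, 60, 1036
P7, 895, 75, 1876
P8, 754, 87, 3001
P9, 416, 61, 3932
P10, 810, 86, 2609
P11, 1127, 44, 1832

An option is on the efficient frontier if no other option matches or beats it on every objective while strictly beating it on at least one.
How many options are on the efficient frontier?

4

P1: dominated by P2 (size 1498≥1183, walk score 77≥61, rent 1166≤3901).
P2: not dominated (best size).
P3: dominated by P2 (size 1498≥656, walk score 77≥36, rent 1166≤1801).
P4: dominated by P2 (size 1498≥640, walk score 77≥25, rent 1166≤3497).
P5: dominated by P2 (size 1498≥1193, walk score 77≥51, rent 1166≤3827).
P6: not dominated (best rent).
P7: dominated by P2 (size 1498≥895, walk score 77≥75, rent 1166≤1876).
P8: not dominated (best walk score).
P9: dominated by P1 (size 1183≥416, walk score 61≥61, rent 3901≤3932).
P10: not dominated.
P11: dominated by P2 (size 1498≥1127, walk score 77≥44, rent 1166≤1832).
Pareto-optimal: P2, P6, P8, P10 → 4.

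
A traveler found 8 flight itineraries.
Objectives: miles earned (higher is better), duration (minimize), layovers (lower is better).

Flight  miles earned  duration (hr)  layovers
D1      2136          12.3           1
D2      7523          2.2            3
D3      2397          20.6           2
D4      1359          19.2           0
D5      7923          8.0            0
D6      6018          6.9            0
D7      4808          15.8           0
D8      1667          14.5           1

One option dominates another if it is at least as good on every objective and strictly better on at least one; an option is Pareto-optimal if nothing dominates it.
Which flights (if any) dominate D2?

none

D1: worse on miles earned (2136 vs 7523).
D3: worse on miles earned (2397 vs 7523).
D4: worse on miles earned (1359 vs 7523).
D5: worse on duration (8.0 vs 2.2).
D6: worse on miles earned (6018 vs 7523).
D7: worse on miles earned (4808 vs 7523).
D8: worse on miles earned (1667 vs 7523).
No option dominates D2.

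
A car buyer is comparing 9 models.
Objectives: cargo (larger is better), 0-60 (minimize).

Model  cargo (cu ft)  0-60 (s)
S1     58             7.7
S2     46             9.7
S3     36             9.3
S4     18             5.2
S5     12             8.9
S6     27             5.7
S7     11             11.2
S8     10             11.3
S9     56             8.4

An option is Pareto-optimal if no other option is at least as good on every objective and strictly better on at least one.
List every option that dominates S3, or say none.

S1, S9

S1: cargo 58≥36, 0-60 7.7≤9.3 — dominates S3.
S9: cargo 56≥36, 0-60 8.4≤9.3 — dominates S3.
Others (S2, S4, S5, S6, S7, S8) are each worse than S3 on at least one objective.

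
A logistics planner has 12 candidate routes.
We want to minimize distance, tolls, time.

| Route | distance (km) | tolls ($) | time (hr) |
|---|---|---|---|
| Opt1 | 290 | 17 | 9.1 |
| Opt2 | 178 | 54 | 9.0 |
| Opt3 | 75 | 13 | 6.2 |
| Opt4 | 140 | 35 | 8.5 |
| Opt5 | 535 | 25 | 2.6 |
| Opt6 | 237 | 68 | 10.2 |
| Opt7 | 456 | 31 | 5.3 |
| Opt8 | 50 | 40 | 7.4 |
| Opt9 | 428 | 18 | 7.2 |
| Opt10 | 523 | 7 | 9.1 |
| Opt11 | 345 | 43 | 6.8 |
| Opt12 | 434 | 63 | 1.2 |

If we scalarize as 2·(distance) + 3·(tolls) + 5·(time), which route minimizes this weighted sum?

Opt1: 2·290 + 3·17 + 5·9.1 = 676.5
Opt2: 2·178 + 3·54 + 5·9.0 = 563.0
Opt3: 2·75 + 3·13 + 5·6.2 = 220.0
Opt4: 2·140 + 3·35 + 5·8.5 = 427.5
Opt5: 2·535 + 3·25 + 5·2.6 = 1158.0
Opt6: 2·237 + 3·68 + 5·10.2 = 729.0
Opt7: 2·456 + 3·31 + 5·5.3 = 1031.5
Opt8: 2·50 + 3·40 + 5·7.4 = 257.0
Opt9: 2·428 + 3·18 + 5·7.2 = 946.0
Opt10: 2·523 + 3·7 + 5·9.1 = 1112.5
Opt11: 2·345 + 3·43 + 5·6.8 = 853.0
Opt12: 2·434 + 3·63 + 5·1.2 = 1063.0
Lowest: Opt3 at 220.0.

Opt3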